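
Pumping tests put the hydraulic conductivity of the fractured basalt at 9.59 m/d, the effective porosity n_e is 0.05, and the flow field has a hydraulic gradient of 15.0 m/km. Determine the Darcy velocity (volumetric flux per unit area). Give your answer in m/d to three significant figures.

0.144 m/d

Darcy flux q = K·i = 9.59 × 0.015 = 0.1439 m/d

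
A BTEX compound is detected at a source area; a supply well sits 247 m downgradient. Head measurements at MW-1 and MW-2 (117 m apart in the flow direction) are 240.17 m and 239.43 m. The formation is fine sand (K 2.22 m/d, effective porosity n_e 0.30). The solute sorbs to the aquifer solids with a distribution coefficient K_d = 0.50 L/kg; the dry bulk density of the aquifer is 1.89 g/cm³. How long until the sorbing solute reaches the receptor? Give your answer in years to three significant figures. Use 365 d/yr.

Hydraulic gradient i = (240.17 − 239.43) / 117 = 0.74 / 117 = 0.006325
q = Ki = 2.22 × 0.006325 = 0.01404 m/d
v_s = q/n_e = 0.01404/0.30 = 0.04680 m/d
Retardation R = 1 + ρ_b·K_d/n = 1 + 1.89×0.50/0.30 = 4.150
Contaminant velocity v_c = v/R = 0.04680/4.150 = 0.01128 m/d
t = L/v_c = 247/0.01128 = 21900 d
   = 21900/365 = 60.0 yr

60.0 years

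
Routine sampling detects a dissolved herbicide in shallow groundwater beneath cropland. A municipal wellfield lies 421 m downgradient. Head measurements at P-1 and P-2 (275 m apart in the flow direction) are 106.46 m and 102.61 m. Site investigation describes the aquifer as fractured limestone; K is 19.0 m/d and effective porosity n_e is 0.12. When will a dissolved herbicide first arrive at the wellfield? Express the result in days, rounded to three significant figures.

190 days

Hydraulic gradient i = (106.46 − 102.61) / 275 = 3.85 / 275 = 0.01400
Specific discharge q = 19.0 × 0.01400 = 0.2660 m/d
Seepage velocity v = q / n = 0.2660 / 0.12 = 2.217 m/d
t = L / v = 421 / 2.217 = 189.9 d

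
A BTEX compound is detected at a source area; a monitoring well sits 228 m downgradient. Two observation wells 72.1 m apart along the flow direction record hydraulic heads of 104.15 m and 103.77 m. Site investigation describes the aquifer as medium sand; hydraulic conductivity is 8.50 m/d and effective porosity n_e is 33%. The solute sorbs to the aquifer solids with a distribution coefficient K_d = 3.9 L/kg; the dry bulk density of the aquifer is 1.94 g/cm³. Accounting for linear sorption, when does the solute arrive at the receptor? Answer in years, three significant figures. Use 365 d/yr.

110 years

Hydraulic gradient i = (104.15 − 103.77) / 72.1 = 0.38 / 72.1 = 0.005270
Specific discharge q = 8.50 × 0.005270 = 0.04480 m/d
Seepage velocity v = q / n = 0.04480 / 0.33 = 0.1358 m/d
Retardation R = 1 + ρ_b·K_d/n = 1 + 1.94×3.9/0.33 = 23.93
Contaminant velocity v_c = v/R = 0.1358/23.93 = 0.005674 m/d
t = L/v_c = 228/0.005674 = 40190 d
   = 40190/365 = 110 yr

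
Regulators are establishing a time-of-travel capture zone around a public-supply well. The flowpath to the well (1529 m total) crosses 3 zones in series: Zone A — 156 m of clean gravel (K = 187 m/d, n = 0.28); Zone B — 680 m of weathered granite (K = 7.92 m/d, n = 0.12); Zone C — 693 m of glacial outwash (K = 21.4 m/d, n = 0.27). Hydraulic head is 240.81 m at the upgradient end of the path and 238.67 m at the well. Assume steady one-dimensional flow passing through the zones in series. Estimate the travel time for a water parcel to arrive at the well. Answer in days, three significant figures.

17400 days

Total head drop ΔH = 240.81 − 238.67 = 2.14 m
Continuity: the same q passes through each zone, so ΔH = q·Σ(L_j/K_j) — the zones act as resistances in series.
Σ(L/K) = 156/187 + 680/7.92 + 693/21.4 = 0.8342 + 85.86 + 32.38 = 119.1 d
q = ΔH / Σ(L/K) = 2.14 / 119.1 = 0.01797 m/d (same in every zone)
Zone A: v = q/n = 0.01797/0.28 = 0.06418 m/d → t_A = 156/0.06418 = 2430 d
Zone B: v = q/n = 0.01797/0.12 = 0.1498 m/d → t_B = 680/0.1498 = 4540 d
Zone C: v = q/n = 0.01797/0.27 = 0.06656 m/d → t_C = 693/0.06656 = 10410 d
Total t = 2430 + 4540 + 10410 = 17380 d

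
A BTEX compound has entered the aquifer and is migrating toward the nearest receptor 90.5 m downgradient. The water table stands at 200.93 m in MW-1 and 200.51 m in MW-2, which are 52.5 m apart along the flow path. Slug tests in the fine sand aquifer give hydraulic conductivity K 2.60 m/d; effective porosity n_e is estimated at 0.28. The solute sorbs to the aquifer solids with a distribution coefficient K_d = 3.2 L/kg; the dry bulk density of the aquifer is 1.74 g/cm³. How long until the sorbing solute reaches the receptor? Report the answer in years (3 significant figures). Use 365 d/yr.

Hydraulic gradient i = (200.93 − 200.51) / 52.5 = 0.42 / 52.5 = 0.008000
Darcy flux q = K·i = 2.60 × 0.008000 = 0.02080 m/d
Average linear velocity = 0.02080 / 0.28 = 0.07429 m/d
Retardation R = 1 + ρ_b·K_d/n = 1 + 1.74×3.2/0.28 = 20.89
Contaminant velocity v_c = v/R = 0.07429/20.89 = 0.003557 m/d
t = L/v_c = 90.5/0.003557 = 25440 d
   = 25440/365 = 69.7 yr

69.7 years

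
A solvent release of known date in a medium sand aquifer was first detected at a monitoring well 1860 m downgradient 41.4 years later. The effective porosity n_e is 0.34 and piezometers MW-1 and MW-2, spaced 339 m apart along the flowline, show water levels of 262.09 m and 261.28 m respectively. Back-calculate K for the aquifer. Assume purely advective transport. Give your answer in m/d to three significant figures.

Hydraulic gradient i = (262.09 − 261.28) / 339 = 0.81 / 339 = 0.002389
t = 41.4 years = 15110 d
v = L / t = 1860 / 15110 = 0.1231 m/d
K = v · n / i = 0.1231 × 0.34 / 0.002389 = 17.5 m/d

17.5 m/d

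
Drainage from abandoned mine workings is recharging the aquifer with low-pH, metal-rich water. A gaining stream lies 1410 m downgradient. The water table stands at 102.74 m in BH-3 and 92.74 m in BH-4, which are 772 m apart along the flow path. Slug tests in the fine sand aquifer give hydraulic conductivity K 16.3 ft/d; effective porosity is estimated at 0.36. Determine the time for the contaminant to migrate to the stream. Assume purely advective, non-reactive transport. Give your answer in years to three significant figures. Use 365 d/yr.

Hydraulic gradient i = (102.74 − 92.74) / 772 = 10.00 / 772 = 0.01295
K = 16.3 ft/d × 0.3048 = 4.968 m/d
q = Ki = 4.968 × 0.01295 = 0.06436 m/d
v_s = q/n_e = 0.06436/0.36 = 0.1788 m/d
t = L / v = 1410 / 0.1788 = 7887 d
   = 7887 / 365 = 21.6 yr

21.6 years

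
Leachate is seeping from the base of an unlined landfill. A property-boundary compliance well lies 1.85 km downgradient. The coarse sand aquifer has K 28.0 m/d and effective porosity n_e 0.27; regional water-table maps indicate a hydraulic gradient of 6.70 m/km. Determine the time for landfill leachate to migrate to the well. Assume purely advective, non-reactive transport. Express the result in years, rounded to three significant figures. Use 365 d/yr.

7.29 years

Darcy flux q = K·i = 28.0 × 0.0067 = 0.1876 m/d
Seepage velocity v = q / n = 0.1876 / 0.27 = 0.6948 m/d
L = 1.85 km = 1850 m
t = L / v = 1850 / 0.6948 = 2663 d
   = 2663 / 365 = 7.29 yr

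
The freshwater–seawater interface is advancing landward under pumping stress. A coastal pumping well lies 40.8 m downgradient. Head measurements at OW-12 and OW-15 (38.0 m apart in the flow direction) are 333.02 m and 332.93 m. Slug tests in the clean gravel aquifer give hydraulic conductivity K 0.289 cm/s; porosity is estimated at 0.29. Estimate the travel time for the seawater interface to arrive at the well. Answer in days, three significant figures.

20.0 days

Hydraulic gradient i = (333.02 − 332.93) / 38.0 = 0.09 / 38.0 = 0.002368
K = 0.289 cm/s × 864 = 249.7 m/d
Darcy flux q = K·i = 249.7 × 0.002368 = 0.5914 m/d
Average linear velocity = 0.5914 / 0.29 = 2.039 m/d
t = L / v = 40.8 / 2.039 = 20.01 d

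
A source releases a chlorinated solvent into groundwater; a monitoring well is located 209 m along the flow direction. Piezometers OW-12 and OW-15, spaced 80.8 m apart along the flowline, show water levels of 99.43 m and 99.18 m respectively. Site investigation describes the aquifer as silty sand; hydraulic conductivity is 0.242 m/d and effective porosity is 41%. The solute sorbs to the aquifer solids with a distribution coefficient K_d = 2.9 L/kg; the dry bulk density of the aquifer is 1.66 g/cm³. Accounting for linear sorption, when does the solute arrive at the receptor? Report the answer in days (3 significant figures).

Hydraulic gradient i = (99.43 − 99.18) / 80.8 = 0.25 / 80.8 = 0.003094
Specific discharge q = 0.242 × 0.003094 = 7.488e-4 m/d
Seepage velocity v = q / n = 7.488e-4 / 0.41 = 0.001826 m/d
Retardation R = 1 + ρ_b·K_d/n = 1 + 1.66×2.9/0.41 = 12.74
Contaminant velocity v_c = v/R = 0.001826/12.74 = 1.433e-4 m/d
t = L/v_c = 209/1.433e-4 = 1.458e6 d

1.46e6 days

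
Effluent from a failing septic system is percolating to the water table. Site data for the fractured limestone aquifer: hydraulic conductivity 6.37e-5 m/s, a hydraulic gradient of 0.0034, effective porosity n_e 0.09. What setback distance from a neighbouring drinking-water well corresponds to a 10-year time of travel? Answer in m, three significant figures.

K = 6.37e-5 m/s × 86400 s/d = 5.504 m/d
q = Ki = 5.504 × 0.0034 = 0.01871 m/d
v = Ki/n = 5.504·0.0034/0.09 = 0.2079 m/d
T = 10 yr × 365 = 3650 d
L = v × T = 0.2079 × 3650 = 758.9 m

759 m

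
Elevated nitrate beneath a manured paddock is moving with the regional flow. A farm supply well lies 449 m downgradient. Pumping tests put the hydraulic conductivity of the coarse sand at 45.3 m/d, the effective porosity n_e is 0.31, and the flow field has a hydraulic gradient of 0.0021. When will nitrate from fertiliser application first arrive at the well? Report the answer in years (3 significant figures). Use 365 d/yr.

Darcy flux q = K·i = 45.3 × 0.0021 = 0.09513 m/d
v_s = q/n_e = 0.09513/0.31 = 0.3069 m/d
t = L / v = 449 / 0.3069 = 1463 d
   = 1463 / 365 = 4.01 yr

4.01 years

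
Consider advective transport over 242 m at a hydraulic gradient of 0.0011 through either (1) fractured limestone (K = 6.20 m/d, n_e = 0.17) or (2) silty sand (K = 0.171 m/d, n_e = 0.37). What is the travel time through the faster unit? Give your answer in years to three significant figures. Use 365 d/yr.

16.5 years

Unit 1 (fractured limestone): v = 6.20×0.0011/0.17 = 0.04012 m/d, t = 242/0.04012 = 6032 d
Unit 2 (silty sand): v = 0.171×0.0011/0.37 = 5.084e-4 m/d, t = 242/5.084e-4 = 476000 d
Faster: 6032 d / 365 = 16.5 yr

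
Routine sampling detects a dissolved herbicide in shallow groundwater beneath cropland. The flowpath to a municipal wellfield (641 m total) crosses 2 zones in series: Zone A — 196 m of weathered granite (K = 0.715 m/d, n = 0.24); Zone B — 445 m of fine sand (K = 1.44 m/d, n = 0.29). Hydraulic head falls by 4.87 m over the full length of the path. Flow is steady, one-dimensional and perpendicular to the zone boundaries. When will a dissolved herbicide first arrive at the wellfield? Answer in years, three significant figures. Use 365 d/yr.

57.8 years

Steady 1-D flow in series ⇒ the Darcy flux q is identical in every zone and the zone head losses add (resistances L/K in series).
Σ(L/K) = 196/0.715 + 445/1.44 = 274.1 + 309.0 = 583.2 d
q = ΔH / Σ(L/K) = 4.87 / 583.2 = 0.008351 m/d (same in every zone)
Zone A: v = q/n = 0.008351/0.24 = 0.03480 m/d → t_A = 196/0.03480 = 5633 d
Zone B: v = q/n = 0.008351/0.29 = 0.02880 m/d → t_B = 445/0.02880 = 15450 d
Total t = 5633 + 15450 = 21090 d
   = 21090 / 365 = 57.8 yr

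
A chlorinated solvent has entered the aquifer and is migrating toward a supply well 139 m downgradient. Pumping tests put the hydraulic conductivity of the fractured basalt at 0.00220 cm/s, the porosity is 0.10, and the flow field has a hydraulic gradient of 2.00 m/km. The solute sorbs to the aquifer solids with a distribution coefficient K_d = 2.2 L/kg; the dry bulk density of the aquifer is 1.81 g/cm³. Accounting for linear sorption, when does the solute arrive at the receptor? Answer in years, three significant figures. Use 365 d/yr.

K = 0.00220 cm/s × 864 = 1.901 m/d
Darcy flux q = K·i = 1.901 × 0.0020 = 0.003802 m/d
Seepage velocity v = q / n = 0.003802 / 0.10 = 0.03802 m/d
Retardation R = 1 + ρ_b·K_d/n = 1 + 1.81×2.2/0.10 = 40.82
Contaminant velocity v_c = v/R = 0.03802/40.82 = 9.313e-4 m/d
t = L/v_c = 139/9.313e-4 = 149300 d
   = 149300/365 = 409 yr

409 years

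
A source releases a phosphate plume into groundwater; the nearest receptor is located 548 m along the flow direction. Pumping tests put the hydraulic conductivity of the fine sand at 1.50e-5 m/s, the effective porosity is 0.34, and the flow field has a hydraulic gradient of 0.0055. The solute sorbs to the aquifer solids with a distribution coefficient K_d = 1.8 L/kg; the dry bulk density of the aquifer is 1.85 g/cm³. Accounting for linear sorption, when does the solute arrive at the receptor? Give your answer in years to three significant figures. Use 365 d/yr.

K = 1.50e-5 m/s × 86400 s/d = 1.296 m/d
Darcy flux q = K·i = 1.296 × 0.0055 = 0.007128 m/d
Average linear velocity = 0.007128 / 0.34 = 0.02096 m/d
Retardation R = 1 + ρ_b·K_d/n = 1 + 1.85×1.8/0.34 = 10.79
Contaminant velocity v_c = v/R = 0.02096/10.79 = 0.001942 m/d
t = L/v_c = 548/0.001942 = 282100 d
   = 282100/365 = 773 yr

773 years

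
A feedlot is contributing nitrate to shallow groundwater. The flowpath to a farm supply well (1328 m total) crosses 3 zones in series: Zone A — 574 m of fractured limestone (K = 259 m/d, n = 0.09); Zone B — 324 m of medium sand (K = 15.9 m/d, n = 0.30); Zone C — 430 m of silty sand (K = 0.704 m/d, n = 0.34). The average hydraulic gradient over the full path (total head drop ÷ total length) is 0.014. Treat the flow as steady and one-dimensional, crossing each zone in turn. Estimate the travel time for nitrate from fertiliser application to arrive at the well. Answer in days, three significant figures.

10100 days

Steady 1-D flow in series ⇒ the Darcy flux q is identical in every zone and the zone head losses add (resistances L/K in series).
Σ(L/K) = 574/259 + 324/15.9 + 430/0.704 = 2.216 + 20.38 + 610.8 = 633.4 d
K_eq = L_total / Σ(L/K) = 1328 / 633.4 = 2.097 m/d
q = K_eq · i = 2.097 × 0.014 = 0.02935 m/d (same in every zone)
Zone A: v = q/n = 0.02935/0.09 = 0.3261 m/d → t_A = 574/0.3261 = 1760 d
Zone B: v = q/n = 0.02935/0.30 = 0.09784 m/d → t_B = 324/0.09784 = 3311 d
Zone C: v = q/n = 0.02935/0.34 = 0.08633 m/d → t_C = 430/0.08633 = 4981 d
Total t = 1760 + 3311 + 4981 = 10050 d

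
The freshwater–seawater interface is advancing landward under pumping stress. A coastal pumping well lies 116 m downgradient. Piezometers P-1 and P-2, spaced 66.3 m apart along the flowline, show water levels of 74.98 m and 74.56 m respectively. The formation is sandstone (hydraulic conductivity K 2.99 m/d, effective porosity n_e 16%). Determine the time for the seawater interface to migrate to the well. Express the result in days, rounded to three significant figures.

Hydraulic gradient i = (74.98 − 74.56) / 66.3 = 0.42 / 66.3 = 0.006335
Specific discharge q = 2.99 × 0.006335 = 0.01894 m/d
Average linear velocity = 0.01894 / 0.16 = 0.1184 m/d
t = L / v = 116 / 0.1184 = 979.9 d

980 days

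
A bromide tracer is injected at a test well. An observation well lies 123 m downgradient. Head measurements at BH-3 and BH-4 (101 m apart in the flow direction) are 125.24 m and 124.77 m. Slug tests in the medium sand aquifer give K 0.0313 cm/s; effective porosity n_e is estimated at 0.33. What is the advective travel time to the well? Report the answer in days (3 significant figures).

323 days

Hydraulic gradient i = (125.24 − 124.77) / 101 = 0.47 / 101 = 0.004653
K = 0.0313 cm/s × 864 = 27.04 m/d
Specific discharge q = 27.04 × 0.004653 = 0.1258 m/d
Seepage velocity v = q / n = 0.1258 / 0.33 = 0.3813 m/d
t = L / v = 123 / 0.3813 = 322.5 d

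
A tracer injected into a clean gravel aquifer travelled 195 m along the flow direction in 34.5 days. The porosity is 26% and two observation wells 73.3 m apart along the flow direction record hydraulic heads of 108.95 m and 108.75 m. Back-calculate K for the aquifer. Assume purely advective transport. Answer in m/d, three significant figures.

539 m/d

Hydraulic gradient i = (108.95 − 108.75) / 73.3 = 0.20 / 73.3 = 0.002729
v = L / t = 195 / 34.5 = 5.652 m/d
K = v · n / i = 5.652 × 0.26 / 0.002729 = 539 m/d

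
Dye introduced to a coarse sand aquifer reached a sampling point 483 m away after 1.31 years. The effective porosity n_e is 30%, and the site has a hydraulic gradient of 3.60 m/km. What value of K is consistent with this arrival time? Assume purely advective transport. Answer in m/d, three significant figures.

t = 1.31 years = 478.2 d
v = L / t = 483 / 478.2 = 1.010 m/d
K = v · n / i = 1.010 × 0.30 / 0.0036 = 84.2 m/d

84.2 m/d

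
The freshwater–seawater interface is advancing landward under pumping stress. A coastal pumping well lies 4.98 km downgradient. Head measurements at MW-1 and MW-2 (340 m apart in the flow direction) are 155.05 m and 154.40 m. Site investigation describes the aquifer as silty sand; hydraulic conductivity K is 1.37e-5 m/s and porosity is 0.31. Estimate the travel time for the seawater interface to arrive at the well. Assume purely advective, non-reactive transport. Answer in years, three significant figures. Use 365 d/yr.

1870 years

Hydraulic gradient i = (155.05 − 154.40) / 340 = 0.65 / 340 = 0.001912
K = 1.37e-5 m/s × 86400 s/d = 1.184 m/d
Darcy flux q = K·i = 1.184 × 0.001912 = 0.002263 m/d
v_s = q/n_e = 0.002263/0.31 = 0.007300 m/d
L = 4.98 km = 4980 m
t = L / v = 4980 / 0.007300 = 682200 d
   = 682200 / 365 = 1870 yr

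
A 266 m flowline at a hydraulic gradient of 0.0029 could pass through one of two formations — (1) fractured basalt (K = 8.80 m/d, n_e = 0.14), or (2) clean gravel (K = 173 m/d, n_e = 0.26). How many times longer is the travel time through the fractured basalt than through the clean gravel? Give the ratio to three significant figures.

Unit 1 (fractured basalt): v = 8.80×0.0029/0.14 = 0.1823 m/d, t = 266/0.1823 = 1459 d
Unit 2 (clean gravel): v = 173×0.0029/0.26 = 1.930 m/d, t = 266/1.930 = 137.9 d
t(fractured basalt) / t(clean gravel) = 1459/137.9 = 10.6

10.6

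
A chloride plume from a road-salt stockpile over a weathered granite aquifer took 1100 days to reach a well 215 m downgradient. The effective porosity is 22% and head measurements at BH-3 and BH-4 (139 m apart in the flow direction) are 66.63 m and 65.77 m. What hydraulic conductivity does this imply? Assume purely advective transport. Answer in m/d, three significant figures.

Hydraulic gradient i = (66.63 − 65.77) / 139 = 0.86 / 139 = 0.006187
v = L / t = 215 / 1100 = 0.1955 m/d
K = v · n / i = 0.1955 × 0.22 / 0.006187 = 6.95 m/d

6.95 m/d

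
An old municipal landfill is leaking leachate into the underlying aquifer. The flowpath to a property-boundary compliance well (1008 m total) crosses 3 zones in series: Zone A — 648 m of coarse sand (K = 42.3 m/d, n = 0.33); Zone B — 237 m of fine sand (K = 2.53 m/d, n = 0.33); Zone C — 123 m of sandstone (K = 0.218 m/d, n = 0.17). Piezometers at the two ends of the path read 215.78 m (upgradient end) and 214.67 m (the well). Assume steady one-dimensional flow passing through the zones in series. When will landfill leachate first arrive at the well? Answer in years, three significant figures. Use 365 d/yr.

Total head drop ΔH = 215.78 − 214.67 = 1.11 m
Steady 1-D flow in series ⇒ the Darcy flux q is identical in every zone and the zone head losses add (resistances L/K in series).
Σ(L/K) = 648/42.3 + 237/2.53 + 123/0.218 = 15.32 + 93.68 + 564.2 = 673.2 d
q = ΔH / Σ(L/K) = 1.11 / 673.2 = 0.001649 m/d (same in every zone)
Zone A: v = q/n = 0.001649/0.33 = 0.004996 m/d → t_A = 648/0.004996 = 129700 d
Zone B: v = q/n = 0.001649/0.33 = 0.004996 m/d → t_B = 237/0.004996 = 47430 d
Zone C: v = q/n = 0.001649/0.17 = 0.009699 m/d → t_C = 123/0.009699 = 12680 d
Total t = 129700 + 47430 + 12680 = 189800 d
   = 189800 / 365 = 520 yr

520 years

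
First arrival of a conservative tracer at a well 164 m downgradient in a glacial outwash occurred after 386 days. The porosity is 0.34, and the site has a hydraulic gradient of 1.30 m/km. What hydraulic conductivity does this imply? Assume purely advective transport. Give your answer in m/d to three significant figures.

v = L / t = 164 / 386 = 0.4249 m/d
K = v · n / i = 0.4249 × 0.34 / 0.0013 = 111 m/d

111 m/d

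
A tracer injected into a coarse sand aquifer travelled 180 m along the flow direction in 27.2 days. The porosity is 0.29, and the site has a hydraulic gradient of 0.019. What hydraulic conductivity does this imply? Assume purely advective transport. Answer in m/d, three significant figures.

101 m/d

v = L / t = 180 / 27.2 = 6.618 m/d
K = v · n / i = 6.618 × 0.29 / 0.019 = 101 m/d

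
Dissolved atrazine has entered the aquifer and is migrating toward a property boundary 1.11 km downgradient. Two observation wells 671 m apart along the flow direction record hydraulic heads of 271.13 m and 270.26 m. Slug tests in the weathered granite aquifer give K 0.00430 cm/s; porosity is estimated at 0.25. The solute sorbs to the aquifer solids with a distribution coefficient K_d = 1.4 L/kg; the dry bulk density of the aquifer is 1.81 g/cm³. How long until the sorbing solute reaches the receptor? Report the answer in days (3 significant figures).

Hydraulic gradient i = (271.13 − 270.26) / 671 = 0.87 / 671 = 0.001297
K = 0.00430 cm/s × 864 = 3.715 m/d
Darcy flux q = K·i = 3.715 × 0.001297 = 0.004817 m/d
Seepage velocity v = q / n = 0.004817 / 0.25 = 0.01927 m/d
Retardation R = 1 + ρ_b·K_d/n = 1 + 1.81×1.4/0.25 = 11.14
Contaminant velocity v_c = v/R = 0.01927/11.14 = 0.001730 m/d
L = 1.11 km = 1110 m
t = L/v_c = 1110/0.001730 = 641500 d

642000 days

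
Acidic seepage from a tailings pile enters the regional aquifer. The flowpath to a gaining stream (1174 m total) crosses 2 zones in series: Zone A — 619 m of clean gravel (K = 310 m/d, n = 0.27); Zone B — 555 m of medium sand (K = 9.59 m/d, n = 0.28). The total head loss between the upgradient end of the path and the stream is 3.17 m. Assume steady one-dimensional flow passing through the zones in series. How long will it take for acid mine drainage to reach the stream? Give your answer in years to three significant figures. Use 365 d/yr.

16.7 years

Continuity: the same q passes through each zone, so ΔH = q·Σ(L_j/K_j) — the zones act as resistances in series.
Σ(L/K) = 619/310 + 555/9.59 = 1.997 + 57.87 = 59.87 d
q = ΔH / Σ(L/K) = 3.17 / 59.87 = 0.05295 m/d (same in every zone)
Zone A: v = q/n = 0.05295/0.27 = 0.1961 m/d → t_A = 619/0.1961 = 3156 d
Zone B: v = q/n = 0.05295/0.28 = 0.1891 m/d → t_B = 555/0.1891 = 2935 d
Total t = 3156 + 2935 = 6091 d
   = 6091 / 365 = 16.7 yr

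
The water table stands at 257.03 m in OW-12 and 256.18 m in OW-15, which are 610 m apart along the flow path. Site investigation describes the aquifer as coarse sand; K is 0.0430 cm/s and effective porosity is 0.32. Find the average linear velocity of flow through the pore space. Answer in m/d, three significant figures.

0.162 m/d

Hydraulic gradient i = (257.03 − 256.18) / 610 = 0.85 / 610 = 0.001393
K = 0.0430 cm/s × 864 = 37.15 m/d
q = Ki = 37.15 × 0.001393 = 0.05177 m/d
v_s = q/n_e = 0.05177/0.32 = 0.1618 m/d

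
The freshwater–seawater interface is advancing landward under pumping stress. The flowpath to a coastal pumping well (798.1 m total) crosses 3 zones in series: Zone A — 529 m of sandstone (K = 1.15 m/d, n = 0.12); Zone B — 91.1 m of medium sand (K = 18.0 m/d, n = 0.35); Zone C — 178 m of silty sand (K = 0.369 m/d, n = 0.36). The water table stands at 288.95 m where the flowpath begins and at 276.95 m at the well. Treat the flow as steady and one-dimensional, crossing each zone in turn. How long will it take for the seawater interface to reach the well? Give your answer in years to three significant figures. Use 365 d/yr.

34.5 years

Total head drop ΔH = 288.95 − 276.95 = 12.00 m
Continuity: the same q passes through each zone, so ΔH = q·Σ(L_j/K_j) — the zones act as resistances in series.
Σ(L/K) = 529/1.15 + 91.1/18.0 + 178/0.369 = 460.0 + 5.061 + 482.4 = 947.4 d
q = ΔH / Σ(L/K) = 12.00 / 947.4 = 0.01267 m/d (same in every zone)
Zone A: v = q/n = 0.01267/0.12 = 0.1055 m/d → t_A = 529/0.1055 = 5012 d
Zone B: v = q/n = 0.01267/0.35 = 0.03619 m/d → t_B = 91.1/0.03619 = 2517 d
Zone C: v = q/n = 0.01267/0.36 = 0.03518 m/d → t_C = 178/0.03518 = 5059 d
Total t = 5012 + 2517 + 5059 = 12590 d
   = 12590 / 365 = 34.5 yr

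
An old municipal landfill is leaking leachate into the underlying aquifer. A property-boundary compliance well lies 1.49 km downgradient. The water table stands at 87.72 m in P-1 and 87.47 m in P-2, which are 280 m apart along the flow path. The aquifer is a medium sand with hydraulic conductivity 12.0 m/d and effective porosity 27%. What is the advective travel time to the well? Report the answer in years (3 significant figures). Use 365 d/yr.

Hydraulic gradient i = (87.72 − 87.47) / 280 = 0.25 / 280 = 8.929e-4
Specific discharge q = 12.0 × 8.929e-4 = 0.01071 m/d
v_s = q/n_e = 0.01071/0.27 = 0.03968 m/d
L = 1.49 km = 1490 m
t = L / v = 1490 / 0.03968 = 37550 d
   = 37550 / 365 = 103 yr

103 years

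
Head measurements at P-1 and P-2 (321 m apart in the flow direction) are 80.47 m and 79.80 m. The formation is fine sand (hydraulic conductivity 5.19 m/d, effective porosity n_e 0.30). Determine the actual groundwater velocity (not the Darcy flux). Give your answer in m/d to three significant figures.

0.0361 m/d

Hydraulic gradient i = (80.47 − 79.80) / 321 = 0.67 / 321 = 0.002087
Darcy flux q = K·i = 5.19 × 0.002087 = 0.01083 m/d
Seepage velocity v = q / n = 0.01083 / 0.30 = 0.03611 m/d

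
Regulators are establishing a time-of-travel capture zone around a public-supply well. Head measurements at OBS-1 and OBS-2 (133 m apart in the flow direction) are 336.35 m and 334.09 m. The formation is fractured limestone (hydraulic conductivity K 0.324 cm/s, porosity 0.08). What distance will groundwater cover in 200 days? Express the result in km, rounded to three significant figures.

Hydraulic gradient i = (336.35 − 334.09) / 133 = 2.26 / 133 = 0.01699
K = 0.324 cm/s × 864 = 279.9 m/d
Darcy flux q = K·i = 279.9 × 0.01699 = 4.757 m/d
v = Ki/n = 279.9·0.01699/0.08 = 59.46 m/d
L = v × T = 59.46 × 200 = 11890 m
   = 11.9 km

11.9 km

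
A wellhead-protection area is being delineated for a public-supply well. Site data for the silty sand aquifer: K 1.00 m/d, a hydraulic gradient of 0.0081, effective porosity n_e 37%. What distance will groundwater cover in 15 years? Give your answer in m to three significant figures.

120 m

q = Ki = 1.00 × 0.0081 = 0.008100 m/d
v = Ki/n = 1.00·0.0081/0.37 = 0.02189 m/d
T = 15 yr × 365 = 5475 d
L = v × T = 0.02189 × 5475 = 119.9 m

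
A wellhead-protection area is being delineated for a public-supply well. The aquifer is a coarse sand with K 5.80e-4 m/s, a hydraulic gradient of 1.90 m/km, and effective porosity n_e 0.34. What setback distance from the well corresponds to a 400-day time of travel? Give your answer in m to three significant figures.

112 m

K = 5.80e-4 m/s × 86400 s/d = 50.11 m/d
Darcy flux q = K·i = 50.11 × 0.0019 = 0.09521 m/d
v = Ki/n = 50.11·0.0019/0.34 = 0.2800 m/d
L = v × T = 0.2800 × 400 = 112.0 m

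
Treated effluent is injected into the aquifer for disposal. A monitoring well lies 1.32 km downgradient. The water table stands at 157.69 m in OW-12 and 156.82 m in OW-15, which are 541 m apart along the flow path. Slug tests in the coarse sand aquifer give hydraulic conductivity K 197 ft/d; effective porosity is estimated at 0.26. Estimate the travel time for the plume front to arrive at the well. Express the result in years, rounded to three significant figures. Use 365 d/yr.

9.74 years

Hydraulic gradient i = (157.69 − 156.82) / 541 = 0.87 / 541 = 0.001608
K = 197 ft/d × 0.3048 = 60.05 m/d
q = Ki = 60.05 × 0.001608 = 0.09656 m/d
v_s = q/n_e = 0.09656/0.26 = 0.3714 m/d
L = 1.32 km = 1320 m
t = L / v = 1320 / 0.3714 = 3554 d
   = 3554 / 365 = 9.74 yr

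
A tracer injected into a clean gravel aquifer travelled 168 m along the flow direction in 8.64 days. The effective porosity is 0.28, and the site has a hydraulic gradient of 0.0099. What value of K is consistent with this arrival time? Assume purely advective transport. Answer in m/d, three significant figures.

v = L / t = 168 / 8.64 = 19.44 m/d
K = v · n / i = 19.44 × 0.28 / 0.0099 = 550 m/d

550 m/d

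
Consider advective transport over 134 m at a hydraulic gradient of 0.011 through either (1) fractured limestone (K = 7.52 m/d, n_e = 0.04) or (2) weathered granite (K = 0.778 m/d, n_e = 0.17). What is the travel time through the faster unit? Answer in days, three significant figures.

64.8 days

Unit 1 (fractured limestone): v = 7.52×0.011/0.04 = 2.068 m/d, t = 134/2.068 = 64.80 d
Unit 2 (weathered granite): v = 0.778×0.011/0.17 = 0.05034 m/d, t = 134/0.05034 = 2662 d
Faster unit: t = 64.8 d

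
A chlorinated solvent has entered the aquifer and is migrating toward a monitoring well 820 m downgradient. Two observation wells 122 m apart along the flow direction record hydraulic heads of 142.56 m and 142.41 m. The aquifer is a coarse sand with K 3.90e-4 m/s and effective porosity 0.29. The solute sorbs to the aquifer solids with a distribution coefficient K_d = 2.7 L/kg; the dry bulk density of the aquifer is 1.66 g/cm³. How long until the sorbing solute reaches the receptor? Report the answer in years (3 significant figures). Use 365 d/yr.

259 years

Hydraulic gradient i = (142.56 − 142.41) / 122 = 0.15 / 122 = 0.001230
K = 3.90e-4 m/s × 86400 s/d = 33.70 m/d
Specific discharge q = 33.70 × 0.001230 = 0.04143 m/d
v_s = q/n_e = 0.04143/0.29 = 0.1429 m/d
Retardation R = 1 + ρ_b·K_d/n = 1 + 1.66×2.7/0.29 = 16.46
Contaminant velocity v_c = v/R = 0.1429/16.46 = 0.008682 m/d
t = L/v_c = 820/0.008682 = 94450 d
   = 94450/365 = 259 yr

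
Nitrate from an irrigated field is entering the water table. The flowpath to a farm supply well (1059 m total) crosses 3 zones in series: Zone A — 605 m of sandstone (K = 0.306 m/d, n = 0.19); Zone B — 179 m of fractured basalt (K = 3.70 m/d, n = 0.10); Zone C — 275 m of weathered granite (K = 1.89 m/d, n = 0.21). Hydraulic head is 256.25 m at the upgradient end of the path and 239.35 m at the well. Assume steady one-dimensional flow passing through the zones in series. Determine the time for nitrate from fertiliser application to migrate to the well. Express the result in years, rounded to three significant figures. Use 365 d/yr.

Total head drop ΔH = 256.25 − 239.35 = 16.90 m
Continuity: the same q passes through each zone, so ΔH = q·Σ(L_j/K_j) — the zones act as resistances in series.
Σ(L/K) = 605/0.306 + 179/3.70 + 275/1.89 = 1977 + 48.38 + 145.5 = 2171 d
q = ΔH / Σ(L/K) = 16.90 / 2171 = 0.007784 m/d (same in every zone)
Zone A: v = q/n = 0.007784/0.19 = 0.04097 m/d → t_A = 605/0.04097 = 14770 d
Zone B: v = q/n = 0.007784/0.10 = 0.07784 m/d → t_B = 179/0.07784 = 2299 d
Zone C: v = q/n = 0.007784/0.21 = 0.03707 m/d → t_C = 275/0.03707 = 7419 d
Total t = 14770 + 2299 + 7419 = 24480 d
   = 24480 / 365 = 67.1 yr

67.1 years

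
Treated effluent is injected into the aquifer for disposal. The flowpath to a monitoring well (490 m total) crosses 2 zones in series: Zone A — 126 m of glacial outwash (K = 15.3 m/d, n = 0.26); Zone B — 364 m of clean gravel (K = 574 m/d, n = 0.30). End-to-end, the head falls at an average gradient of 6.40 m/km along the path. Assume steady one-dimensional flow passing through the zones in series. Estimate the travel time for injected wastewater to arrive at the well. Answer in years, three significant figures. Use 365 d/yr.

1.10 years

Continuity: the same q passes through each zone, so ΔH = q·Σ(L_j/K_j) — the zones act as resistances in series.
Σ(L/K) = 126/15.3 + 364/574 = 8.235 + 0.6341 = 8.869 d
K_eq = L_total / Σ(L/K) = 490 / 8.869 = 55.25 m/d
q = K_eq · i = 55.25 × 0.0064 = 0.3536 m/d (same in every zone)
Zone A: v = q/n = 0.3536/0.26 = 1.360 m/d → t_A = 126/1.360 = 92.65 d
Zone B: v = q/n = 0.3536/0.30 = 1.179 m/d → t_B = 364/1.179 = 308.8 d
Total t = 92.65 + 308.8 = 401.5 d
   = 401.5 / 365 = 1.10 yr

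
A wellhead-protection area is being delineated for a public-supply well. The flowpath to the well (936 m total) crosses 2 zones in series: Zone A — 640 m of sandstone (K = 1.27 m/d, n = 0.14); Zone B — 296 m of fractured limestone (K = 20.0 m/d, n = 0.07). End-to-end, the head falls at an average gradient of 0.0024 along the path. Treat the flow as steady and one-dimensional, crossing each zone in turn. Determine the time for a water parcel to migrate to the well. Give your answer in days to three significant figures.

25500 days

Continuity: the same q passes through each zone, so ΔH = q·Σ(L_j/K_j) — the zones act as resistances in series.
Σ(L/K) = 640/1.27 + 296/20.0 = 503.9 + 14.80 = 518.7 d
K_eq = L_total / Σ(L/K) = 936 / 518.7 = 1.804 m/d
q = K_eq · i = 1.804 × 0.0024 = 0.004331 m/d (same in every zone)
Zone A: v = q/n = 0.004331/0.14 = 0.03093 m/d → t_A = 640/0.03093 = 20690 d
Zone B: v = q/n = 0.004331/0.07 = 0.06186 m/d → t_B = 296/0.06186 = 4785 d
Total t = 20690 + 4785 = 25480 d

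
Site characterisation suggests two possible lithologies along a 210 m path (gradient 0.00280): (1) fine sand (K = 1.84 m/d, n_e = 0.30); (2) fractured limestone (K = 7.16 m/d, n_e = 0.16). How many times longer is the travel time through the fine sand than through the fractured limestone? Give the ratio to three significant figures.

7.30

Unit 1 (fine sand): v = 1.84×0.0028/0.30 = 0.01717 m/d, t = 210/0.01717 = 12230 d
Unit 2 (fractured limestone): v = 7.16×0.0028/0.16 = 0.1253 m/d, t = 210/0.1253 = 1676 d
t(fine sand) / t(fractured limestone) = 12230/1676 = 7.30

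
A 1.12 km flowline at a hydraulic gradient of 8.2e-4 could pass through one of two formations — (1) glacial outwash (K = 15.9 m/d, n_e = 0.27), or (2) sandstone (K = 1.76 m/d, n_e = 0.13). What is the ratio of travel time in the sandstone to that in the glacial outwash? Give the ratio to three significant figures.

4.35

Unit 1 (glacial outwash): v = 15.9×8.2e-4/0.27 = 0.04829 m/d, t = 1120/0.04829 = 23190 d
Unit 2 (sandstone): v = 1.76×8.2e-4/0.13 = 0.01110 m/d, t = 1120/0.01110 = 100900 d
t(sandstone) / t(glacial outwash) = 100900/23190 = 4.35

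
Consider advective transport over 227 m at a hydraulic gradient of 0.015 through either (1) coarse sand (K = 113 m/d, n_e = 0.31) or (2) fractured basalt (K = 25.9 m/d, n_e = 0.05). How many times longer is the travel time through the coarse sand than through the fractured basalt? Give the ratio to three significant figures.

1.42

Unit 1 (coarse sand): v = 113×0.015/0.31 = 5.468 m/d, t = 227/5.468 = 41.52 d
Unit 2 (fractured basalt): v = 25.9×0.015/0.05 = 7.770 m/d, t = 227/7.770 = 29.21 d
t(coarse sand) / t(fractured basalt) = 41.52/29.21 = 1.42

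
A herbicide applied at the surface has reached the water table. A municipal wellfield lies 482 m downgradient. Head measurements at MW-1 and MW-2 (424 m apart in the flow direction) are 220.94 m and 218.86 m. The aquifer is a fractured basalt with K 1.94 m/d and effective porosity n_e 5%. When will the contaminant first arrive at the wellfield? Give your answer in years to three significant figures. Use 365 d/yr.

Hydraulic gradient i = (220.94 − 218.86) / 424 = 2.08 / 424 = 0.004906
Specific discharge q = 1.94 × 0.004906 = 0.009517 m/d
v_s = q/n_e = 0.009517/0.05 = 0.1903 m/d
t = L / v = 482 / 0.1903 = 2532 d
   = 2532 / 365 = 6.94 yr

6.94 years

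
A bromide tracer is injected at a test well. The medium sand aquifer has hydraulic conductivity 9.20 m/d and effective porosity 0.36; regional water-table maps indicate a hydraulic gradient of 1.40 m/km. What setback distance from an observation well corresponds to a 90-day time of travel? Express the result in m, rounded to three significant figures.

3.22 m

Darcy flux q = K·i = 9.20 × 0.0014 = 0.01288 m/d
v = Ki/n = 9.20·0.0014/0.36 = 0.03578 m/d
L = v × T = 0.03578 × 90 = 3.220 m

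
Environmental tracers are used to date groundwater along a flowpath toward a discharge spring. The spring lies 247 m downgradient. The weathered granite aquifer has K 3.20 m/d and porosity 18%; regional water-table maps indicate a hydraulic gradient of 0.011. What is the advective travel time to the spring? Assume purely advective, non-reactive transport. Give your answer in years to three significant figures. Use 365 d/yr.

3.46 years

q = Ki = 3.20 × 0.011 = 0.03520 m/d
Seepage velocity v = q / n = 0.03520 / 0.18 = 0.1956 m/d
t = L / v = 247 / 0.1956 = 1263 d
   = 1263 / 365 = 3.46 yr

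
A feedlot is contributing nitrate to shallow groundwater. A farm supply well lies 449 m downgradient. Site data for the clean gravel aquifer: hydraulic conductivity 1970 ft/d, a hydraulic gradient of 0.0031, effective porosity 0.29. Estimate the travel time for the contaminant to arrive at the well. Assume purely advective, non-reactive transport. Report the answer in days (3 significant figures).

70.0 days

K = 1970 ft/d × 0.3048 = 600.5 m/d
Specific discharge q = 600.5 × 0.0031 = 1.861 m/d
Average linear velocity = 1.861 / 0.29 = 6.419 m/d
t = L / v = 449 / 6.419 = 69.95 d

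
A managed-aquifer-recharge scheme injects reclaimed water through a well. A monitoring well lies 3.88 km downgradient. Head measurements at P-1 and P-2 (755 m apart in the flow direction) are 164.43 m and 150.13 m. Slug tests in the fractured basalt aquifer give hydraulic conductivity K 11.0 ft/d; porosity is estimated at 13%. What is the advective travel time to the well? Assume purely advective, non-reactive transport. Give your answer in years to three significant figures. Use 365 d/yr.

Hydraulic gradient i = (164.43 − 150.13) / 755 = 14.30 / 755 = 0.01894
K = 11.0 ft/d × 0.3048 = 3.353 m/d
Specific discharge q = 3.353 × 0.01894 = 0.06350 m/d
v_s = q/n_e = 0.06350/0.13 = 0.4885 m/d
L = 3.88 km = 3880 m
t = L / v = 3880 / 0.4885 = 7943 d
   = 7943 / 365 = 21.8 yr

21.8 years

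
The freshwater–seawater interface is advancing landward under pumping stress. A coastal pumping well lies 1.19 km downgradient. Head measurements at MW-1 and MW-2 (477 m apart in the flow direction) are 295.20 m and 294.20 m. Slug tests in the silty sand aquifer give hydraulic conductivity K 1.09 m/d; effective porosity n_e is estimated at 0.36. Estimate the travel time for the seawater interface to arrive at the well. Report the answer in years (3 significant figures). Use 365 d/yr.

514 years

Hydraulic gradient i = (295.20 − 294.20) / 477 = 1.00 / 477 = 0.002096
Specific discharge q = 1.09 × 0.002096 = 0.002285 m/d
Average linear velocity = 0.002285 / 0.36 = 0.006348 m/d
L = 1.19 km = 1190 m
t = L / v = 1190 / 0.006348 = 187500 d
   = 187500 / 365 = 514 yr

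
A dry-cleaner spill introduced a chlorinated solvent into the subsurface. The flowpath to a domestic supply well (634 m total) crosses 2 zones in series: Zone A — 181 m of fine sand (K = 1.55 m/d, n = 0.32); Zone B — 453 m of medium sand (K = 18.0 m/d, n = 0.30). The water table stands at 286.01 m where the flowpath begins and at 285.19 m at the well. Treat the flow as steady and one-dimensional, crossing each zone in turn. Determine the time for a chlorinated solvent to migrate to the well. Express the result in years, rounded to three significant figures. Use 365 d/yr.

91.9 years

Total head drop ΔH = 286.01 − 285.19 = 0.82 m
Steady 1-D flow in series ⇒ the Darcy flux q is identical in every zone and the zone head losses add (resistances L/K in series).
Σ(L/K) = 181/1.55 + 453/18.0 = 116.8 + 25.17 = 141.9 d
q = ΔH / Σ(L/K) = 0.82 / 141.9 = 0.005777 m/d (same in every zone)
Zone A: v = q/n = 0.005777/0.32 = 0.01805 m/d → t_A = 181/0.01805 = 10030 d
Zone B: v = q/n = 0.005777/0.30 = 0.01926 m/d → t_B = 453/0.01926 = 23520 d
Total t = 10030 + 23520 = 33550 d
   = 33550 / 365 = 91.9 yr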